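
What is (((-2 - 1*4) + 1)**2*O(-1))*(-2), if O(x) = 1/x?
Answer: 50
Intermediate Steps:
O(x) = 1/x
(((-2 - 1*4) + 1)**2*O(-1))*(-2) = (((-2 - 1*4) + 1)**2/(-1))*(-2) = (((-2 - 4) + 1)**2*(-1))*(-2) = ((-6 + 1)**2*(-1))*(-2) = ((-5)**2*(-1))*(-2) = (25*(-1))*(-2) = -25*(-2) = 50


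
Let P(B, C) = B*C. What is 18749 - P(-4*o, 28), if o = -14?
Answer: 17181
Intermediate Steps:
18749 - P(-4*o, 28) = 18749 - (-4*(-14))*28 = 18749 - 56*28 = 18749 - 1*1568 = 18749 - 1568 = 17181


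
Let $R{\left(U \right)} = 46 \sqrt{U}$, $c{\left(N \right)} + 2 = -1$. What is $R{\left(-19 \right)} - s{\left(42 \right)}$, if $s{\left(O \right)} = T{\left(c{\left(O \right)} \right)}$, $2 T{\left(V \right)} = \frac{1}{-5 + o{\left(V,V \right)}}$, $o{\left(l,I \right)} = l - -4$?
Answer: $\frac{1}{8} + 46 i \sqrt{19} \approx 0.125 + 200.51 i$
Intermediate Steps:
$c{\left(N \right)} = -3$ ($c{\left(N \right)} = -2 - 1 = -3$)
$o{\left(l,I \right)} = 4 + l$ ($o{\left(l,I \right)} = l + 4 = 4 + l$)
$T{\left(V \right)} = \frac{1}{2 \left(-1 + V\right)}$ ($T{\left(V \right)} = \frac{1}{2 \left(-5 + \left(4 + V\right)\right)} = \frac{1}{2 \left(-1 + V\right)}$)
$s{\left(O \right)} = - \frac{1}{8}$ ($s{\left(O \right)} = \frac{1}{2 \left(-1 - 3\right)} = \frac{1}{2 \left(-4\right)} = \frac{1}{2} \left(- \frac{1}{4}\right) = - \frac{1}{8}$)
$R{\left(-19 \right)} - s{\left(42 \right)} = 46 \sqrt{-19} - - \frac{1}{8} = 46 i \sqrt{19} + \frac{1}{8} = \frac{1}{8} + 46 i \sqrt{19}$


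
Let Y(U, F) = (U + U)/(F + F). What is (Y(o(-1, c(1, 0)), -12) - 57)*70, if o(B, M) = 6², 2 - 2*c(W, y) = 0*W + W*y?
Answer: -4200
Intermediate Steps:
c(W, y) = 1 - W*y/2 (c(W, y) = 1 - (0*W + W*y)/2 = 1 - (0 + W*y)/2 = 1 - W*y/2)
o(B, M) = 36
Y(U, F) = U/F (Y(U, F) = (2*U)/((2*F)) = (2*U)*(1/(2*F)) = U/F)
(Y(o(-1, c(1, 0)), -12) - 57)*70 = (36/(-12) - 57)*70 = (36*(-1/12) - 57)*70 = (-3 - 57)*70 = -60*70 = -4200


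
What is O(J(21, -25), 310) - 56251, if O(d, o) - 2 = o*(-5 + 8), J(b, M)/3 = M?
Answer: -55319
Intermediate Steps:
J(b, M) = 3*M
O(d, o) = 2 + 3*o (O(d, o) = 2 + o*(-5 + 8) = 2 + o*3 = 2 + 3*o)
O(J(21, -25), 310) - 56251 = (2 + 3*310) - 56251 = (2 + 930) - 56251 = 932 - 56251 = -55319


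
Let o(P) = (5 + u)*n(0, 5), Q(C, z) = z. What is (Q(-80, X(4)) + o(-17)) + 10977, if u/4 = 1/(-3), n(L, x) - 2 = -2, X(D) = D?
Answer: 10981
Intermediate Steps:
n(L, x) = 0 (n(L, x) = 2 - 2 = 0)
u = -4/3 (u = 4*(1/(-3)) = 4*(1*(-⅓)) = 4*(-⅓) = -4/3 ≈ -1.3333)
o(P) = 0 (o(P) = (5 - 4/3)*0 = (11/3)*0 = 0)
(Q(-80, X(4)) + o(-17)) + 10977 = (4 + 0) + 10977 = 4 + 10977 = 10981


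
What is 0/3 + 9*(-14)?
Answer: -126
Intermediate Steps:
0/3 + 9*(-14) = 0*(⅓) - 126 = 0 - 126 = -126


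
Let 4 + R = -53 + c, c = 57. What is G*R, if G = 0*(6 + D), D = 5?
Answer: 0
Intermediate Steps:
R = 0 (R = -4 + (-53 + 57) = -4 + 4 = 0)
G = 0 (G = 0*(6 + 5) = 0*11 = 0)
G*R = 0*0 = 0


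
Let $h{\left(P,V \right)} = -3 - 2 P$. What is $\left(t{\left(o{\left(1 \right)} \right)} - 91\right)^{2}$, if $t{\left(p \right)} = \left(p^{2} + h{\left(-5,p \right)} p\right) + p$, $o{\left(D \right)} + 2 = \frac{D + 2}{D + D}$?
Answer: $\frac{143641}{16} \approx 8977.6$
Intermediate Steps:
$o{\left(D \right)} = -2 + \frac{2 + D}{2 D}$ ($o{\left(D \right)} = -2 + \frac{D + 2}{D + D} = -2 + \frac{2 + D}{2 D}$)
$t{\left(p \right)} = p^{2} + 8 p$ ($t{\left(p \right)} = \left(p^{2} + \left(-3 - -10\right) p\right) + p = \left(p^{2} + \left(-3 + 10\right) p\right) + p = \left(p^{2} + 7 p\right) + p = p^{2} + 8 p$)
$\left(t{\left(o{\left(1 \right)} \right)} - 91\right)^{2} = \left(\left(- \frac{3}{2} + 1^{-1}\right) \left(8 - \left(\frac{3}{2} - 1^{-1}\right)\right) - 91\right)^{2} = \left(\left(- \frac{3}{2} + 1\right) \left(8 + \left(- \frac{3}{2} + 1\right)\right) - 91\right)^{2} = \left(- \frac{8 - \frac{1}{2}}{2} - 91\right)^{2} = \left(\left(- \frac{1}{2}\right) \frac{15}{2} - 91\right)^{2} = \left(- \frac{15}{4} - 91\right)^{2} = \left(- \frac{379}{4}\right)^{2} = \frac{143641}{16}$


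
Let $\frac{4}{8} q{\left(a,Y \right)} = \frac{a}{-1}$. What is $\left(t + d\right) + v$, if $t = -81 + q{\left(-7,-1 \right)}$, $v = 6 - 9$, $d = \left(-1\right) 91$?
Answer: $-161$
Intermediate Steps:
$q{\left(a,Y \right)} = - 2 a$ ($q{\left(a,Y \right)} = 2 \frac{a}{-1} = 2 a \left(-1\right) = 2 \left(- a\right) = - 2 a$)
$d = -91$
$v = -3$ ($v = 6 - 9 = -3$)
$t = -67$ ($t = -81 - -14 = -81 + 14 = -67$)
$\left(t + d\right) + v = \left(-67 - 91\right) - 3 = -158 - 3 = -161$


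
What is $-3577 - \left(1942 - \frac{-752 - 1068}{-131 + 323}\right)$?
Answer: $- \frac{265367}{48} \approx -5528.5$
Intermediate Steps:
$-3577 - \left(1942 - \frac{-752 - 1068}{-131 + 323}\right) = -3577 - \left(1942 + \frac{1820}{192}\right) = -3577 - \frac{93671}{48} = - \frac{265367}{48}$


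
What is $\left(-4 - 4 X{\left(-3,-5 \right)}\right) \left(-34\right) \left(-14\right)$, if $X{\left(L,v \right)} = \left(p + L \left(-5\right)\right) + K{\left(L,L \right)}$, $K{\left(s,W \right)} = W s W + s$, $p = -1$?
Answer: $28560$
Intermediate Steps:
$K{\left(s,W \right)} = s + s W^{2}$ ($K{\left(s,W \right)} = s W^{2} + s = s + s W^{2}$)
$X{\left(L,v \right)} = -1 - 5 L + L \left(1 + L^{2}\right)$ ($X{\left(L,v \right)} = \left(-1 + L \left(-5\right)\right) + L \left(1 + L^{2}\right) = \left(-1 - 5 L\right) + L \left(1 + L^{2}\right) = -1 - 5 L + L \left(1 + L^{2}\right)$)
$\left(-4 - 4 X{\left(-3,-5 \right)}\right) \left(-34\right) \left(-14\right) = \left(-4 - 4 \left(-1 + \left(-3\right)^{3} - -12\right)\right) \left(-34\right) \left(-14\right) = \left(-4 - 4 \left(-1 - 27 + 12\right)\right) \left(-34\right) \left(-14\right) = \left(-4 - -64\right) \left(-34\right) \left(-14\right) = \left(-4 + 64\right) \left(-34\right) \left(-14\right) = 60 \left(-34\right) \left(-14\right) = \left(-2040\right) \left(-14\right) = 28560$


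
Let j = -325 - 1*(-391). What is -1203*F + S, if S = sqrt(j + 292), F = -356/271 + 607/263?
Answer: -85255407/71273 + sqrt(358) ≈ -1177.3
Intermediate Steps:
F = 70869/71273 (F = -356*1/271 + 607*(1/263) = -356/271 + 607/263 = 70869/71273 ≈ 0.99433)
j = 66 (j = -325 + 391 = 66)
S = sqrt(358) (S = sqrt(66 + 292) = sqrt(358) ≈ 18.921)
-1203*F + S = -1203*70869/71273 + sqrt(358) = -85255407/71273 + sqrt(358)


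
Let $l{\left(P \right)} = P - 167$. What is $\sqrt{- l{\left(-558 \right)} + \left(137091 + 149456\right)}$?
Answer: $2 \sqrt{71818} \approx 535.98$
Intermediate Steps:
$l{\left(P \right)} = -167 + P$
$\sqrt{- l{\left(-558 \right)} + \left(137091 + 149456\right)} = \sqrt{- (-167 - 558) + \left(137091 + 149456\right)} = \sqrt{\left(-1\right) \left(-725\right) + 286547} = \sqrt{725 + 286547} = \sqrt{287272} = 2 \sqrt{71818}$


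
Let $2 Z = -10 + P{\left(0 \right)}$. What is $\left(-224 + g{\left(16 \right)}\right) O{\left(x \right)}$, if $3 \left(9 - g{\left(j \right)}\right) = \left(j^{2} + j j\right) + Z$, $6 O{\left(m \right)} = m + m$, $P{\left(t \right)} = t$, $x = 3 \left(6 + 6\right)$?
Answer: $-4608$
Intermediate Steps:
$x = 36$ ($x = 3 \cdot 12 = 36$)
$O{\left(m \right)} = \frac{m}{3}$ ($O{\left(m \right)} = \frac{m + m}{6} = \frac{2 m}{6} = \frac{m}{3}$)
$Z = -5$ ($Z = \frac{-10 + 0}{2} = \frac{1}{2} \left(-10\right) = -5$)
$g{\left(j \right)} = \frac{32}{3} - \frac{2 j^{2}}{3}$ ($g{\left(j \right)} = 9 - \frac{\left(j^{2} + j j\right) - 5}{3} = 9 - \frac{\left(j^{2} + j^{2}\right) - 5}{3} = 9 - \frac{2 j^{2} - 5}{3} = 9 - \frac{-5 + 2 j^{2}}{3} = 9 - \left(- \frac{5}{3} + \frac{2 j^{2}}{3}\right) = \frac{32}{3} - \frac{2 j^{2}}{3}$)
$\left(-224 + g{\left(16 \right)}\right) O{\left(x \right)} = \left(-224 + \left(\frac{32}{3} - \frac{2 \cdot 16^{2}}{3}\right)\right) \frac{1}{3} \cdot 36 = \left(-224 + \left(\frac{32}{3} - \frac{512}{3}\right)\right) 12 = \left(-224 - 160\right) 12 = \left(-384\right) 12 = -4608$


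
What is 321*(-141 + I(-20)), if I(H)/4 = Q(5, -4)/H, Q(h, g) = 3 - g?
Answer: -228552/5 ≈ -45710.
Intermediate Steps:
I(H) = 28/H (I(H) = 4*((3 - 1*(-4))/H) = 4*((3 + 4)/H) = 4*(7/H) = 28/H)
321*(-141 + I(-20)) = 321*(-141 + 28/(-20)) = 321*(-141 + 28*(-1/20)) = 321*(-141 - 7/5) = 321*(-712/5) = -228552/5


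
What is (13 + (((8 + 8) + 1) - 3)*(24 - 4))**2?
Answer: 85849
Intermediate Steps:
(13 + (((8 + 8) + 1) - 3)*(24 - 4))**2 = (13 + ((16 + 1) - 3)*20)**2 = (13 + (17 - 3)*20)**2 = (13 + 14*20)**2 = (13 + 280)**2 = 293**2 = 85849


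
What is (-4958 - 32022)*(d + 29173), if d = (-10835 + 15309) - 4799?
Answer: -1066799040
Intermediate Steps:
d = -325 (d = 4474 - 4799 = -325)
(-4958 - 32022)*(d + 29173) = (-4958 - 32022)*(-325 + 29173) = -36980*28848 = -1066799040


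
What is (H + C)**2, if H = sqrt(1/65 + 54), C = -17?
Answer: (1105 - sqrt(228215))**2/4225 ≈ 93.132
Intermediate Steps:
H = sqrt(228215)/65 (H = sqrt(1/65 + 54) = sqrt(3511/65) = sqrt(228215)/65 ≈ 7.3495)
(H + C)**2 = (sqrt(228215)/65 - 17)**2 = (-17 + sqrt(228215)/65)**2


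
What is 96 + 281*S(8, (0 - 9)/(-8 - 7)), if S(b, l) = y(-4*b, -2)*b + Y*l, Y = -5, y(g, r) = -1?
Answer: -2995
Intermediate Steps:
S(b, l) = -b - 5*l
96 + 281*S(8, (0 - 9)/(-8 - 7)) = 96 + 281*(-1*8 - 5*(0 - 9)/(-8 - 7)) = 96 + 281*(-8 - (-45)/(-15)) = 96 + 281*(-8 - (-45)*(-1)/15) = 96 + 281*(-8 - 5*⅗) = 96 + 281*(-8 - 3) = 96 + 281*(-11) = 96 - 3091 = -2995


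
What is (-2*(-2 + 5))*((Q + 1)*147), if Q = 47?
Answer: -42336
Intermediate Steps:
(-2*(-2 + 5))*((Q + 1)*147) = (-2*(-2 + 5))*((47 + 1)*147) = (-2*3)*(48*147) = -6*7056 = -42336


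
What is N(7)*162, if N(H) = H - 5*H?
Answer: -4536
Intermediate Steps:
N(H) = -4*H
N(7)*162 = -4*7*162 = -28*162 = -4536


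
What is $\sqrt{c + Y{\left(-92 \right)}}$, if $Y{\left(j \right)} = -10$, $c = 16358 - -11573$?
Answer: $\sqrt{27921} \approx 167.1$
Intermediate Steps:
$c = 27931$ ($c = 16358 + 11573 = 27931$)
$\sqrt{c + Y{\left(-92 \right)}} = \sqrt{27931 - 10} = \sqrt{27921}$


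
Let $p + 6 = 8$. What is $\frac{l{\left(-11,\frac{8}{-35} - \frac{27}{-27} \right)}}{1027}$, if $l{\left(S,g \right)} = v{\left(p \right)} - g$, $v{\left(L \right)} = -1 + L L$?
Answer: $\frac{6}{2765} \approx 0.00217$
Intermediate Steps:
$p = 2$ ($p = -6 + 8 = 2$)
$v{\left(L \right)} = -1 + L^{2}$
$l{\left(S,g \right)} = 3 - g$ ($l{\left(S,g \right)} = \left(-1 + 2^{2}\right) - g = \left(-1 + 4\right) - g = 3 - g$)
$\frac{l{\left(-11,\frac{8}{-35} - \frac{27}{-27} \right)}}{1027} = \frac{3 - \left(\frac{8}{-35} - \frac{27}{-27}\right)}{1027} = \left(3 - \left(8 \left(- \frac{1}{35}\right) - -1\right)\right) \frac{1}{1027} = \left(3 - \left(- \frac{8}{35} + 1\right)\right) \frac{1}{1027} = \left(3 - \frac{27}{35}\right) \frac{1}{1027} = \frac{78}{35} \cdot \frac{1}{1027} = \frac{6}{2765}$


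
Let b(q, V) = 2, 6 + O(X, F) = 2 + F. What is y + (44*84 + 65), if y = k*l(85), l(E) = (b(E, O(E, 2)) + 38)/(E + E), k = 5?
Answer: 63957/17 ≈ 3762.2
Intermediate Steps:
O(X, F) = -4 + F (O(X, F) = -6 + (2 + F) = -4 + F)
l(E) = 20/E (l(E) = (2 + 38)/(E + E) = 40/((2*E)) = 40*(1/(2*E)) = 20/E)
y = 20/17 (y = 5*(20/85) = 5*(20*(1/85)) = 5*(4/17) = 20/17 ≈ 1.1765)
y + (44*84 + 65) = 20/17 + (44*84 + 65) = 20/17 + (3696 + 65) = 20/17 + 3761 = 63957/17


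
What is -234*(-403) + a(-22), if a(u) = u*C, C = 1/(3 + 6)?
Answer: 848696/9 ≈ 94300.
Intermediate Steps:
C = ⅑ (C = 1/9 = ⅑ ≈ 0.11111)
a(u) = u/9 (a(u) = u*(⅑) = u/9)
-234*(-403) + a(-22) = -234*(-403) + (⅑)*(-22) = 94302 - 22/9 = 848696/9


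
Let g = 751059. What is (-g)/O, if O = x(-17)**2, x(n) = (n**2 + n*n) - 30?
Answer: -751059/300304 ≈ -2.5010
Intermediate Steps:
x(n) = -30 + 2*n**2 (x(n) = (n**2 + n**2) - 30 = 2*n**2 - 30 = -30 + 2*n**2)
O = 300304 (O = (-30 + 2*(-17)**2)**2 = (-30 + 2*289)**2 = (-30 + 578)**2 = 548**2 = 300304)
(-g)/O = -1*751059/300304 = -751059*1/300304 = -751059/300304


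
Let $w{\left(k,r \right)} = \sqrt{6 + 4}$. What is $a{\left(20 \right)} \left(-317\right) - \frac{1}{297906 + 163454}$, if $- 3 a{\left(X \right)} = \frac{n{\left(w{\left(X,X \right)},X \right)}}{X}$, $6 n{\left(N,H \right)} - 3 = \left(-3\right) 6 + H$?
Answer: $\frac{18281381}{4152240} \approx 4.4028$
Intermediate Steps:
$w{\left(k,r \right)} = \sqrt{10}$
$n{\left(N,H \right)} = - \frac{5}{2} + \frac{H}{6}$ ($n{\left(N,H \right)} = \frac{1}{2} + \frac{\left(-3\right) 6 + H}{6} = \frac{1}{2} + \frac{-18 + H}{6} = \frac{1}{2} + \left(-3 + \frac{H}{6}\right) = - \frac{5}{2} + \frac{H}{6}$)
$a{\left(X \right)} = - \frac{- \frac{5}{2} + \frac{X}{6}}{3 X}$ ($a{\left(X \right)} = - \frac{\left(- \frac{5}{2} + \frac{X}{6}\right) \frac{1}{X}}{3} = - \frac{\frac{1}{X} \left(- \frac{5}{2} + \frac{X}{6}\right)}{3} = - \frac{- \frac{5}{2} + \frac{X}{6}}{3 X}$)
$a{\left(20 \right)} \left(-317\right) - \frac{1}{297906 + 163454} = \frac{15 - 20}{18 \cdot 20} \left(-317\right) - \frac{1}{297906 + 163454} = \frac{1}{18} \cdot \frac{1}{20} \left(15 - 20\right) \left(-317\right) - \frac{1}{461360} = \frac{1}{18} \cdot \frac{1}{20} \left(-5\right) \left(-317\right) - \frac{1}{461360} = \left(- \frac{1}{72}\right) \left(-317\right) - \frac{1}{461360} = \frac{317}{72} - \frac{1}{461360} = \frac{18281381}{4152240}$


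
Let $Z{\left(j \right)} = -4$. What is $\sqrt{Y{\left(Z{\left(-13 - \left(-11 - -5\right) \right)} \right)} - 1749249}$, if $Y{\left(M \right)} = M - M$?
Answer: $3 i \sqrt{194361} \approx 1322.6 i$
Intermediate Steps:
$Y{\left(M \right)} = 0$
$\sqrt{Y{\left(Z{\left(-13 - \left(-11 - -5\right) \right)} \right)} - 1749249} = \sqrt{0 - 1749249} = \sqrt{-1749249} = 3 i \sqrt{194361}$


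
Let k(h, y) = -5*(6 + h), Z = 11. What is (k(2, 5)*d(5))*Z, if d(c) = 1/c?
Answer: -88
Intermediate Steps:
k(h, y) = -30 - 5*h
(k(2, 5)*d(5))*Z = ((-30 - 5*2)/5)*11 = ((-30 - 10)*(⅕))*11 = -40*⅕*11 = -8*11 = -88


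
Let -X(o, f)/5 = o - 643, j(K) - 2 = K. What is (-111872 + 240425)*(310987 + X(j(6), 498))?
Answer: 40386467586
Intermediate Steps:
j(K) = 2 + K
X(o, f) = 3215 - 5*o (X(o, f) = -5*(o - 643) = -5*(-643 + o) = 3215 - 5*o)
(-111872 + 240425)*(310987 + X(j(6), 498)) = (-111872 + 240425)*(310987 + (3215 - 5*(2 + 6))) = 128553*(310987 + (3215 - 5*8)) = 128553*(310987 + (3215 - 40)) = 128553*(310987 + 3175) = 128553*314162 = 40386467586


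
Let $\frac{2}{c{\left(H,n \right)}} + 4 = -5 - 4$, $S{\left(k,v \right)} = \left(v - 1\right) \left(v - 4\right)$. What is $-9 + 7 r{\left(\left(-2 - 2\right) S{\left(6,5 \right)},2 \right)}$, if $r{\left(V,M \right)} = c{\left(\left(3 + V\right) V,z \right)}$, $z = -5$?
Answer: $- \frac{131}{13} \approx -10.077$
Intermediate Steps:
$S{\left(k,v \right)} = \left(-1 + v\right) \left(-4 + v\right)$
$c{\left(H,n \right)} = - \frac{2}{13}$ ($c{\left(H,n \right)} = \frac{2}{-4 - 9} = \frac{2}{-13} = 2 \left(- \frac{1}{13}\right) = - \frac{2}{13}$)
$r{\left(V,M \right)} = - \frac{2}{13}$
$-9 + 7 r{\left(\left(-2 - 2\right) S{\left(6,5 \right)},2 \right)} = -9 + 7 \left(- \frac{2}{13}\right) = -9 - \frac{14}{13} = - \frac{131}{13}$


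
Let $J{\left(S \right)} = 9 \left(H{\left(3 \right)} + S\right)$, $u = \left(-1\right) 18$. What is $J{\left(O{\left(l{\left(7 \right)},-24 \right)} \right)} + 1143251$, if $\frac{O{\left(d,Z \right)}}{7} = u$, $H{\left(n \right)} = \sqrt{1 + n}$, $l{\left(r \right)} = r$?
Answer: $1142135$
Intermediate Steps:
$u = -18$
$O{\left(d,Z \right)} = -126$ ($O{\left(d,Z \right)} = 7 \left(-18\right) = -126$)
$J{\left(S \right)} = 18 + 9 S$ ($J{\left(S \right)} = 9 \left(\sqrt{1 + 3} + S\right) = 9 \left(\sqrt{4} + S\right) = 9 \left(2 + S\right) = 18 + 9 S$)
$J{\left(O{\left(l{\left(7 \right)},-24 \right)} \right)} + 1143251 = \left(18 + 9 \left(-126\right)\right) + 1143251 = \left(18 - 1134\right) + 1143251 = -1116 + 1143251 = 1142135$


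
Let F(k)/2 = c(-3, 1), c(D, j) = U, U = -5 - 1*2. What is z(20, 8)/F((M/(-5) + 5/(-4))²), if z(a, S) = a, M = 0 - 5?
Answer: -10/7 ≈ -1.4286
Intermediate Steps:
M = -5
U = -7 (U = -5 - 2 = -7)
c(D, j) = -7
F(k) = -14 (F(k) = 2*(-7) = -14)
z(20, 8)/F((M/(-5) + 5/(-4))²) = 20/(-14) = 20*(-1/14) = -10/7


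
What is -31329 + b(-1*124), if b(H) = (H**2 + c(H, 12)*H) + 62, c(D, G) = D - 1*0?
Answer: -515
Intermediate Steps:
c(D, G) = D (c(D, G) = D + 0 = D)
b(H) = 62 + 2*H**2 (b(H) = (H**2 + H*H) + 62 = (H**2 + H**2) + 62 = 2*H**2 + 62 = 62 + 2*H**2)
-31329 + b(-1*124) = -31329 + (62 + 2*(-1*124)**2) = -31329 + (62 + 2*(-124)**2) = -31329 + (62 + 2*15376) = -31329 + (62 + 30752) = -31329 + 30814 = -515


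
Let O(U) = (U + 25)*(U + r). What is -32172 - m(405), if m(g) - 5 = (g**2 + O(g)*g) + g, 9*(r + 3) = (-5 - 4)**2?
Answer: -71772257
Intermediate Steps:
r = 6 (r = -3 + (-5 - 4)**2/9 = -3 + (1/9)*(-9)**2 = -3 + (1/9)*81 = -3 + 9 = 6)
O(U) = (6 + U)*(25 + U) (O(U) = (U + 25)*(U + 6) = (25 + U)*(6 + U) = (6 + U)*(25 + U))
m(g) = 5 + g + g**2 + g*(150 + g**2 + 31*g) (m(g) = 5 + ((g**2 + (150 + g**2 + 31*g)*g) + g) = 5 + ((g**2 + g*(150 + g**2 + 31*g)) + g) = 5 + (g + g**2 + g*(150 + g**2 + 31*g)) = 5 + g + g**2 + g*(150 + g**2 + 31*g))
-32172 - m(405) = -32172 - (5 + 405**3 + 32*405**2 + 151*405) = -32172 - (5 + 66430125 + 32*164025 + 61155) = -32172 - (5 + 66430125 + 5248800 + 61155) = -32172 - 1*71740085 = -32172 - 71740085 = -71772257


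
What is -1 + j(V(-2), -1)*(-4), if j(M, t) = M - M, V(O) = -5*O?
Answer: -1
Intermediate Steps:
j(M, t) = 0
-1 + j(V(-2), -1)*(-4) = -1 + 0*(-4) = -1 + 0 = -1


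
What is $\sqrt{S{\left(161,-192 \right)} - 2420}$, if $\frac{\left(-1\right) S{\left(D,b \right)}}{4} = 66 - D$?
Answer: $2 i \sqrt{510} \approx 45.166 i$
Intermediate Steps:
$S{\left(D,b \right)} = -264 + 4 D$ ($S{\left(D,b \right)} = - 4 \left(66 - D\right) = -264 + 4 D$)
$\sqrt{S{\left(161,-192 \right)} - 2420} = \sqrt{\left(-264 + 4 \cdot 161\right) - 2420} = \sqrt{\left(-264 + 644\right) - 2420} = \sqrt{380 - 2420} = \sqrt{-2040} = 2 i \sqrt{510}$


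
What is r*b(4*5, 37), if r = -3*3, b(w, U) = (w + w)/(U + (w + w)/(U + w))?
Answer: -20520/2149 ≈ -9.5486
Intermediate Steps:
b(w, U) = 2*w/(U + 2*w/(U + w)) (b(w, U) = (2*w)/(U + (2*w)/(U + w)) = (2*w)/(U + 2*w/(U + w)) = 2*w/(U + 2*w/(U + w)))
r = -9
r*b(4*5, 37) = -18*4*5*(37 + 4*5)/(37**2 + 2*(4*5) + 37*(4*5)) = -18*20*(37 + 20)/(1369 + 2*20 + 37*20) = -18*20*57/(1369 + 40 + 740) = -18*20*57/2149 = -9*2280/2149 = -20520/2149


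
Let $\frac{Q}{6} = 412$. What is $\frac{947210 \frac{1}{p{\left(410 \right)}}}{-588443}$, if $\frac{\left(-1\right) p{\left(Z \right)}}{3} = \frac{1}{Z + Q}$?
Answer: $\frac{2729859220}{1765329} \approx 1546.4$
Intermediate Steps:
$Q = 2472$ ($Q = 6 \cdot 412 = 2472$)
$p{\left(Z \right)} = - \frac{3}{2472 + Z}$ ($p{\left(Z \right)} = - \frac{3}{Z + 2472} = - \frac{3}{2472 + Z}$)
$\frac{947210 \frac{1}{p{\left(410 \right)}}}{-588443} = \frac{947210 \frac{1}{\left(-3\right) \frac{1}{2472 + 410}}}{-588443} = \frac{947210}{\left(-3\right) \frac{1}{2882}} \left(- \frac{1}{588443}\right) = \frac{947210}{- \frac{3}{2882}} \left(- \frac{1}{588443}\right) = 947210 \left(- \frac{2882}{3}\right) \left(- \frac{1}{588443}\right) = \left(- \frac{2729859220}{3}\right) \left(- \frac{1}{588443}\right) = \frac{2729859220}{1765329}$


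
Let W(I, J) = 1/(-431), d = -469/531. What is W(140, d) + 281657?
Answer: 121394166/431 ≈ 2.8166e+5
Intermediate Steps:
d = -469/531 (d = -469*1/531 = -469/531 ≈ -0.88324)
W(I, J) = -1/431
W(140, d) + 281657 = -1/431 + 281657 = 121394166/431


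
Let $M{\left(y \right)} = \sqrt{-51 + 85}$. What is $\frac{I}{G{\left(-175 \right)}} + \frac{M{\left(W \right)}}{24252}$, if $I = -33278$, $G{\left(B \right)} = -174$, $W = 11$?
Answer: $\frac{16639}{87} + \frac{\sqrt{34}}{24252} \approx 191.25$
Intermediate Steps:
$M{\left(y \right)} = \sqrt{34}$
$\frac{I}{G{\left(-175 \right)}} + \frac{M{\left(W \right)}}{24252} = - \frac{33278}{-174} + \frac{\sqrt{34}}{24252} = \left(-33278\right) \left(- \frac{1}{174}\right) + \sqrt{34} \cdot \frac{1}{24252} = \frac{16639}{87} + \frac{\sqrt{34}}{24252}$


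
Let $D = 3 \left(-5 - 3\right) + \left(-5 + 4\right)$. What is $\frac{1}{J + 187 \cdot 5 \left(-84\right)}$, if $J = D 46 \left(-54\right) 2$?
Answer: $\frac{1}{45660} \approx 2.1901 \cdot 10^{-5}$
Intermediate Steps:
$D = -25$ ($D = 3 \left(-5 - 3\right) - 1 = 3 \left(-8\right) - 1 = -24 - 1 = -25$)
$J = 124200$ ($J = - 25 \cdot 46 \left(-54\right) 2 = - 25 \left(\left(-2484\right) 2\right) = \left(-25\right) \left(-4968\right) = 124200$)
$\frac{1}{J + 187 \cdot 5 \left(-84\right)} = \frac{1}{124200 + 187 \cdot 5 \left(-84\right)} = \frac{1}{124200 + 935 \left(-84\right)} = \frac{1}{124200 - 78540} = \frac{1}{45660}$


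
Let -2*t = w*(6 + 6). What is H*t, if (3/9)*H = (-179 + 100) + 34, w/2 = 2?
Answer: 3240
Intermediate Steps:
w = 4 (w = 2*2 = 4)
H = -135 (H = 3*((-179 + 100) + 34) = 3*(-79 + 34) = 3*(-45) = -135)
t = -24 (t = -2*(6 + 6) = -2*12 = -½*48 = -24)
H*t = -135*(-24) = 3240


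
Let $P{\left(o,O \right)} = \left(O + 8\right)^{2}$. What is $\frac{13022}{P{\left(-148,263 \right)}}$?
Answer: $\frac{13022}{73441} \approx 0.17731$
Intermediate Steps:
$P{\left(o,O \right)} = \left(8 + O\right)^{2}$
$\frac{13022}{P{\left(-148,263 \right)}} = \frac{13022}{\left(8 + 263\right)^{2}} = \frac{13022}{271^{2}} = \frac{13022}{73441}$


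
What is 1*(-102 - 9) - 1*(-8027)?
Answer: 7916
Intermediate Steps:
1*(-102 - 9) - 1*(-8027) = 1*(-111) + 8027 = -111 + 8027 = 7916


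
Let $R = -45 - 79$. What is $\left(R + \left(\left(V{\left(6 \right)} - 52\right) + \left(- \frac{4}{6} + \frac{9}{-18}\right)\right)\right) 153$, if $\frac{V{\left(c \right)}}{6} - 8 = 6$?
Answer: $- \frac{28509}{2} \approx -14255.0$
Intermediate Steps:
$V{\left(c \right)} = 84$ ($V{\left(c \right)} = 48 + 6 \cdot 6 = 48 + 36 = 84$)
$R = -124$ ($R = -45 - 79 = -124$)
$\left(R + \left(\left(V{\left(6 \right)} - 52\right) + \left(- \frac{4}{6} + \frac{9}{-18}\right)\right)\right) 153 = \left(-124 + \left(\left(84 - 52\right) + \left(- \frac{4}{6} + \frac{9}{-18}\right)\right)\right) 153 = \left(-124 + \left(32 + \left(\left(-4\right) \frac{1}{6} + 9 \left(- \frac{1}{18}\right)\right)\right)\right) 153 = \left(-124 + \left(32 - \frac{7}{6}\right)\right) 153 = \left(-124 + \frac{185}{6}\right) 153 = \left(- \frac{559}{6}\right) 153 = - \frac{28509}{2}$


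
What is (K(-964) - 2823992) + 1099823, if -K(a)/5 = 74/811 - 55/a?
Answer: -1347962800581/781804 ≈ -1.7242e+6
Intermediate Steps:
K(a) = -370/811 + 275/a (K(a) = -5*(74/811 - 55/a) = -370/811 + 275/a)
(K(-964) - 2823992) + 1099823 = ((-370/811 + 275/(-964)) - 2823992) + 1099823 = ((-370/811 + 275*(-1/964)) - 2823992) + 1099823 = ((-370/811 - 275/964) - 2823992) + 1099823 = (-579705/781804 - 2823992) + 1099823 = -2207808821273/781804 + 1099823 = -1347962800581/781804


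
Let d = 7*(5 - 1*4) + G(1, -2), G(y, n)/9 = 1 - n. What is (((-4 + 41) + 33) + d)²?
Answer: 10816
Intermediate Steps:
G(y, n) = 9 - 9*n (G(y, n) = 9*(1 - n) = 9 - 9*n)
d = 34 (d = 7*(5 - 1*4) + (9 - 9*(-2)) = 7*(5 - 4) + (9 + 18) = 7*1 + 27 = 7 + 27 = 34)
(((-4 + 41) + 33) + d)² = (((-4 + 41) + 33) + 34)² = ((37 + 33) + 34)² = (70 + 34)² = 104² = 10816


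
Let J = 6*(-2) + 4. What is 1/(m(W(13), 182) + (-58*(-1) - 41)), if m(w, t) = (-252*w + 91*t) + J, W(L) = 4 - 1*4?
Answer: 1/16571 ≈ 6.0346e-5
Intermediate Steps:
W(L) = 0 (W(L) = 4 - 4 = 0)
J = -8 (J = -12 + 4 = -8)
m(w, t) = -8 - 252*w + 91*t (m(w, t) = (-252*w + 91*t) - 8 = -8 - 252*w + 91*t)
1/(m(W(13), 182) + (-58*(-1) - 41)) = 1/((-8 - 252*0 + 91*182) + (-58*(-1) - 41)) = 1/((-8 + 0 + 16562) + (58 - 41)) = 1/(16554 + 17) = 1/16571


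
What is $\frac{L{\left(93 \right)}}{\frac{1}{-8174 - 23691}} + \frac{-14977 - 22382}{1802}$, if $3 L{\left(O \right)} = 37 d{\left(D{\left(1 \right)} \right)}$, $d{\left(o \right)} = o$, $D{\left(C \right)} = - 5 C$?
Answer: $\frac{10622722973}{5406} \approx 1.965 \cdot 10^{6}$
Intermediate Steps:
$L{\left(O \right)} = - \frac{185}{3}$ ($L{\left(O \right)} = \frac{37 \left(\left(-5\right) 1\right)}{3} = \frac{37 \left(-5\right)}{3} = \frac{1}{3} \left(-185\right) = - \frac{185}{3}$)
$\frac{L{\left(93 \right)}}{\frac{1}{-8174 - 23691}} + \frac{-14977 - 22382}{1802} = - \frac{185}{3 \frac{1}{-8174 - 23691}} + \frac{-14977 - 22382}{1802} = - \frac{185}{3 \frac{1}{-31865}} + \left(-14977 - 22382\right) \frac{1}{1802} = - \frac{185}{3 \left(- \frac{1}{31865}\right)} - \frac{37359}{1802} = \left(- \frac{185}{3}\right) \left(-31865\right) - \frac{37359}{1802} = \frac{5895025}{3} - \frac{37359}{1802} = \frac{10622722973}{5406}$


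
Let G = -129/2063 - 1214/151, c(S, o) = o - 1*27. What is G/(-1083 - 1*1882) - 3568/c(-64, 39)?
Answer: -823875780257/2770908135 ≈ -297.33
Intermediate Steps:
c(S, o) = -27 + o (c(S, o) = o - 27 = -27 + o)
G = -2523961/311513 (G = -129*1/2063 - 1214*1/151 = -129/2063 - 1214/151 = -2523961/311513 ≈ -8.1023)
G/(-1083 - 1*1882) - 3568/c(-64, 39) = -2523961/(311513*(-1083 - 1*1882)) - 3568/(-27 + 39) = -2523961/(311513*(-1083 - 1882)) - 3568/12 = -2523961/311513/(-2965) - 3568*1/12 = -2523961/311513*(-1/2965) - 892/3 = 2523961/923636045 - 892/3 = -823875780257/2770908135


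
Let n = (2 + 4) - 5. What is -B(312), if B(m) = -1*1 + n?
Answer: 0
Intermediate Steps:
n = 1 (n = 6 - 5 = 1)
B(m) = 0 (B(m) = -1*1 + 1 = -1 + 1 = 0)
-B(312) = -1*0 = 0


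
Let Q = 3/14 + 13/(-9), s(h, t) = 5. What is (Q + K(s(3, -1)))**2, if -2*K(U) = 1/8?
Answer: 1697809/1016064 ≈ 1.6710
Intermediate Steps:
K(U) = -1/16 (K(U) = -1/2/8 = -1/2*1/8 = -1/16)
Q = -155/126 (Q = 3*(1/14) + 13*(-1/9) = 3/14 - 13/9 = -155/126 ≈ -1.2302)
(Q + K(s(3, -1)))**2 = (-155/126 - 1/16)**2 = (-1303/1008)**2 = 1697809/1016064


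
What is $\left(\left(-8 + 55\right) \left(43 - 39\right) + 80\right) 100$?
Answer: $26800$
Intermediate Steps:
$\left(\left(-8 + 55\right) \left(43 - 39\right) + 80\right) 100 = \left(47 \cdot 4 + 80\right) 100 = \left(188 + 80\right) 100 = 268 \cdot 100 = 26800$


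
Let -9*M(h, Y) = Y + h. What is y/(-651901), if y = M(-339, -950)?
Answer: -1289/5867109 ≈ -0.00021970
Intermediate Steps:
M(h, Y) = -Y/9 - h/9 (M(h, Y) = -(Y + h)/9 = -Y/9 - h/9)
y = 1289/9 (y = -⅑*(-950) - ⅑*(-339) = 950/9 + 113/3 = 1289/9 ≈ 143.22)
y/(-651901) = (1289/9)/(-651901) = (1289/9)*(-1/651901) = -1289/5867109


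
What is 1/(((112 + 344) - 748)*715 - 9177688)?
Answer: -1/9386468 ≈ -1.0654e-7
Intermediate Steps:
1/(((112 + 344) - 748)*715 - 9177688) = 1/((456 - 748)*715 - 9177688) = 1/(-292*715 - 9177688) = 1/(-208780 - 9177688) = 1/(-9386468) = -1/9386468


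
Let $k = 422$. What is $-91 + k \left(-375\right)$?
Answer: $-158341$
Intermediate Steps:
$-91 + k \left(-375\right) = -91 + 422 \left(-375\right) = -91 - 158250 = -158341$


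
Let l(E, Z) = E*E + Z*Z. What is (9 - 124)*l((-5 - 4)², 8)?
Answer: -761875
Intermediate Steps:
l(E, Z) = E² + Z²
(9 - 124)*l((-5 - 4)², 8) = (9 - 124)*(((-5 - 4)²)² + 8²) = -115*(((-9)²)² + 64) = -115*(81² + 64) = -115*(6561 + 64) = -115*6625 = -761875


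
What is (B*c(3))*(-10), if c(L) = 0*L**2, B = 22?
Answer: 0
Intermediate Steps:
c(L) = 0
(B*c(3))*(-10) = (22*0)*(-10) = 0*(-10) = 0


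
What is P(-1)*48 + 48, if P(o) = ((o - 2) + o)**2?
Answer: 816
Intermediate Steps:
P(o) = (-2 + 2*o)**2 (P(o) = ((-2 + o) + o)**2 = (-2 + 2*o)**2)
P(-1)*48 + 48 = (4*(-1 - 1)**2)*48 + 48 = (4*(-2)**2)*48 + 48 = (4*4)*48 + 48 = 16*48 + 48 = 768 + 48 = 816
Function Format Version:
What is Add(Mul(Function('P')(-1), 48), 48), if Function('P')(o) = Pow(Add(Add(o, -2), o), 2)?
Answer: 816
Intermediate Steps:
Function('P')(o) = Pow(Add(-2, Mul(2, o)), 2) (Function('P')(o) = Pow(Add(Add(-2, o), o), 2) = Pow(Add(-2, Mul(2, o)), 2))
Add(Mul(Function('P')(-1), 48), 48) = Add(Mul(Mul(4, Pow(Add(-1, -1), 2)), 48), 48) = Add(Mul(Mul(4, Pow(-2, 2)), 48), 48) = Add(Mul(Mul(4, 4), 48), 48) = Add(Mul(16, 48), 48) = Add(768, 48) = 816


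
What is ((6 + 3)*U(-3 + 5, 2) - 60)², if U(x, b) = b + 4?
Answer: 36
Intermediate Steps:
U(x, b) = 4 + b
((6 + 3)*U(-3 + 5, 2) - 60)² = ((6 + 3)*(4 + 2) - 60)² = (9*6 - 60)² = (54 - 60)² = (-6)² = 36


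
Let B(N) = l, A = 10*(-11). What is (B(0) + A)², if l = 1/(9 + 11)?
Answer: 4835601/400 ≈ 12089.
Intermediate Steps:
l = 1/20 ≈ 0.050000
A = -110
B(N) = 1/20
(B(0) + A)² = (1/20 - 110)² = (-2199/20)² = 4835601/400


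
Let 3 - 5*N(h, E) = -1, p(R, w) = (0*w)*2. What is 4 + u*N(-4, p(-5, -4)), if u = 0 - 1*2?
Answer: 12/5 ≈ 2.4000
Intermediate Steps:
p(R, w) = 0 (p(R, w) = 0*2 = 0)
u = -2 (u = 0 - 2 = -2)
N(h, E) = 4/5 (N(h, E) = 3/5 - 1/5*(-1) = 3/5 + 1/5 = 4/5)
4 + u*N(-4, p(-5, -4)) = 4 - 2*4/5 = 4 - 8/5 = 12/5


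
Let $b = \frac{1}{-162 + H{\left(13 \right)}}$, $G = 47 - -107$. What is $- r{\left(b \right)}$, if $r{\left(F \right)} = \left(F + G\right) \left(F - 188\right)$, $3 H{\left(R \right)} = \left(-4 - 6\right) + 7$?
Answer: $\frac{769220145}{26569} \approx 28952.0$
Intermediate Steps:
$G = 154$ ($G = 47 + 107 = 154$)
$H{\left(R \right)} = -1$ ($H{\left(R \right)} = \frac{\left(-4 - 6\right) + 7}{3} = \frac{-10 + 7}{3} = \frac{1}{3} \left(-3\right) = -1$)
$b = - \frac{1}{163}$ ($b = \frac{1}{-162 - 1} = \frac{1}{-163} = - \frac{1}{163} \approx -0.006135$)
$r{\left(F \right)} = \left(-188 + F\right) \left(154 + F\right)$ ($r{\left(F \right)} = \left(F + 154\right) \left(F - 188\right) = \left(154 + F\right) \left(-188 + F\right) = \left(-188 + F\right) \left(154 + F\right)$)
$- r{\left(b \right)} = - (-28952 + \left(- \frac{1}{163}\right)^{2} - - \frac{34}{163}) = - (-28952 + \frac{1}{26569} + \frac{34}{163}) = \left(-1\right) \left(- \frac{769220145}{26569}\right) = \frac{769220145}{26569}$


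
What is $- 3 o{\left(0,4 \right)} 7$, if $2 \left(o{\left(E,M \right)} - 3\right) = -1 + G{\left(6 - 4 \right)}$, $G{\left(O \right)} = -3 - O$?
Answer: $0$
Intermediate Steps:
$o{\left(E,M \right)} = 0$ ($o{\left(E,M \right)} = 3 + \frac{-1 - \left(9 - 4\right)}{2} = 3 + \frac{-1 - 5}{2} = 3 + \frac{1}{2} \left(-6\right) = 3 - 3 = 0$)
$- 3 o{\left(0,4 \right)} 7 = \left(-3\right) 0 \cdot 7 = 0 \cdot 7 = 0$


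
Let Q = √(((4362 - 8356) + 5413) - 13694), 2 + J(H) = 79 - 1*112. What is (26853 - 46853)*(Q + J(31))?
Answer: 700000 - 100000*I*√491 ≈ 7.0e+5 - 2.2159e+6*I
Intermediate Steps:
J(H) = -35 (J(H) = -2 + (79 - 1*112) = -2 + (79 - 112) = -2 - 33 = -35)
Q = 5*I*√491 (Q = √((-3994 + 5413) - 13694) = √(1419 - 13694) = √(-12275) = 5*I*√491 ≈ 110.79*I)
(26853 - 46853)*(Q + J(31)) = (26853 - 46853)*(5*I*√491 - 35) = -20000*(-35 + 5*I*√491) = 700000 - 100000*I*√491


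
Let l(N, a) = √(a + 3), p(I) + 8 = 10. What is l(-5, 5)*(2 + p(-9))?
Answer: 8*√2 ≈ 11.314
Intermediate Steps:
p(I) = 2 (p(I) = -8 + 10 = 2)
l(N, a) = √(3 + a)
l(-5, 5)*(2 + p(-9)) = √(3 + 5)*(2 + 2) = √8*4 = (2*√2)*4 = 8*√2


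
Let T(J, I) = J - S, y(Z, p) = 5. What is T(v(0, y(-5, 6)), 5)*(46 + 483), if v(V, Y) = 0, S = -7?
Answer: 3703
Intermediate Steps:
T(J, I) = 7 + J (T(J, I) = J - 1*(-7) = J + 7 = 7 + J)
T(v(0, y(-5, 6)), 5)*(46 + 483) = (7 + 0)*(46 + 483) = 7*529 = 3703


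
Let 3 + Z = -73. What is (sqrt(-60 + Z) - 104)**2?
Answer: 10680 - 416*I*sqrt(34) ≈ 10680.0 - 2425.7*I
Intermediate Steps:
Z = -76 (Z = -3 - 73 = -76)
(sqrt(-60 + Z) - 104)**2 = (sqrt(-60 - 76) - 104)**2 = (sqrt(-136) - 104)**2 = (2*I*sqrt(34) - 104)**2 = (-104 + 2*I*sqrt(34))**2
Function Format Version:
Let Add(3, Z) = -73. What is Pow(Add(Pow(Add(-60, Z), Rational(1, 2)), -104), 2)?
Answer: Add(10680, Mul(-416, I, Pow(34, Rational(1, 2)))) ≈ Add(10680., Mul(-2425.7, I))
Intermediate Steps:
Z = -76 (Z = Add(-3, -73) = -76)
Pow(Add(Pow(Add(-60, Z), Rational(1, 2)), -104), 2) = Pow(Add(Pow(Add(-60, -76), Rational(1, 2)), -104), 2) = Pow(Add(Pow(-136, Rational(1, 2)), -104), 2) = Pow(Add(Mul(2, I, Pow(34, Rational(1, 2))), -104), 2) = Pow(Add(-104, Mul(2, I, Pow(34, Rational(1, 2)))), 2)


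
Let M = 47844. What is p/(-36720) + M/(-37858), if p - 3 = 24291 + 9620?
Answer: -760186973/347536440 ≈ -2.1874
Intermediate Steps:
p = 33914 (p = 3 + (24291 + 9620) = 3 + 33911 = 33914)
p/(-36720) + M/(-37858) = 33914/(-36720) + 47844/(-37858) = 33914*(-1/36720) + 47844*(-1/37858) = -16957/18360 - 23922/18929 = -760186973/347536440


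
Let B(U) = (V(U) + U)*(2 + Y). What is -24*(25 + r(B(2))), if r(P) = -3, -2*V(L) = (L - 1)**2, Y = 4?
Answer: -528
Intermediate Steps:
V(L) = -(-1 + L)**2/2 (V(L) = -(L - 1)**2/2 = -(-1 + L)**2/2)
B(U) = -3*(-1 + U)**2 + 6*U (B(U) = (-(-1 + U)**2/2 + U)*(2 + 4) = (U - (-1 + U)**2/2)*6 = -3*(-1 + U)**2 + 6*U)
-24*(25 + r(B(2))) = -24*(25 - 3) = -24*22 = -528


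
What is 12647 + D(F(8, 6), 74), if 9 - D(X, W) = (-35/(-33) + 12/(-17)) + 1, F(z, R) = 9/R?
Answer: 7099256/561 ≈ 12655.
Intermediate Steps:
D(X, W) = 4289/561 (D(X, W) = 9 - ((-35/(-33) + 12/(-17)) + 1) = 9 - ((-35*(-1/33) + 12*(-1/17)) + 1) = 9 - ((35/33 - 12/17) + 1) = 9 - (199/561 + 1) = 9 - 1*760/561 = 9 - 760/561 = 4289/561)
12647 + D(F(8, 6), 74) = 12647 + 4289/561 = 7099256/561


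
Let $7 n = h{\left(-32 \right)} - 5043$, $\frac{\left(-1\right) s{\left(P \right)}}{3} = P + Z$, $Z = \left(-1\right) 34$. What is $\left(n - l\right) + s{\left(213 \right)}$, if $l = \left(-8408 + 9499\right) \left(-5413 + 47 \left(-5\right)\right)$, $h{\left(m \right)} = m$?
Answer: $6160706$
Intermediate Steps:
$Z = -34$
$s{\left(P \right)} = 102 - 3 P$ ($s{\left(P \right)} = - 3 \left(P - 34\right) = - 3 \left(-34 + P\right) = 102 - 3 P$)
$l = -6161968$ ($l = 1091 \left(-5413 - 235\right) = 1091 \left(-5648\right) = -6161968$)
$n = -725$ ($n = \frac{-32 - 5043}{7} = \frac{1}{7} \left(-5075\right) = -725$)
$\left(n - l\right) + s{\left(213 \right)} = \left(-725 - -6161968\right) + \left(102 - 639\right) = \left(-725 + 6161968\right) + \left(102 - 639\right) = 6161243 - 537 = 6160706$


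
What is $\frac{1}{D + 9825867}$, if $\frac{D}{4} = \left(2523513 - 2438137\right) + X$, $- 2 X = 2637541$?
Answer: $\frac{1}{4892289} \approx 2.044 \cdot 10^{-7}$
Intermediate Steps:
$X = - \frac{2637541}{2}$ ($X = \left(- \frac{1}{2}\right) 2637541 = - \frac{2637541}{2} \approx -1.3188 \cdot 10^{6}$)
$D = -4933578$ ($D = 4 \left(\left(2523513 - 2438137\right) - \frac{2637541}{2}\right) = 4 \left(85376 - \frac{2637541}{2}\right) = 4 \left(- \frac{2466789}{2}\right) = -4933578$)
$\frac{1}{D + 9825867} = \frac{1}{-4933578 + 9825867} = \frac{1}{4892289}$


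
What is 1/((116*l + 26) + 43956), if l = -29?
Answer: 1/40618 ≈ 2.4620e-5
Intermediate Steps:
1/((116*l + 26) + 43956) = 1/((116*(-29) + 26) + 43956) = 1/((-3364 + 26) + 43956) = 1/(-3338 + 43956) = 1/40618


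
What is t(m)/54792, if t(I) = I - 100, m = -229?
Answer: -329/54792 ≈ -0.0060045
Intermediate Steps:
t(I) = -100 + I
t(m)/54792 = (-100 - 229)/54792 = -329*1/54792 = -329/54792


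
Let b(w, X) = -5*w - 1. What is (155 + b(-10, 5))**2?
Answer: 41616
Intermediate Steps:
b(w, X) = -1 - 5*w
(155 + b(-10, 5))**2 = (155 + (-1 - 5*(-10)))**2 = (155 + (-1 + 50))**2 = (155 + 49)**2 = 204**2 = 41616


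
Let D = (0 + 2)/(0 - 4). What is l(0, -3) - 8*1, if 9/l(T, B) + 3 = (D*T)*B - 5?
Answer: -73/8 ≈ -9.1250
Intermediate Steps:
D = -½ (D = 2/(-4) = 2*(-¼) = -½ ≈ -0.50000)
l(T, B) = 9/(-8 - B*T/2) (l(T, B) = 9/(-3 + ((-T/2)*B - 5)) = 9/(-3 + (-B*T/2 - 5)) = 9/(-3 + (-5 - B*T/2)) = 9/(-8 - B*T/2))
l(0, -3) - 8*1 = 18/(-16 - 1*(-3)*0) - 8*1 = 18/(-16 + 0) - 8 = 18/(-16) - 8 = 18*(-1/16) - 8 = -9/8 - 8 = -73/8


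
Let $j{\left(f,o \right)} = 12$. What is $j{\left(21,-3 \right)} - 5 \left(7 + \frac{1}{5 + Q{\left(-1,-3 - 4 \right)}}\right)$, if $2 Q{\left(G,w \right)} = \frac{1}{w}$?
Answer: $- \frac{1657}{69} \approx -24.014$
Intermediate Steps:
$Q{\left(G,w \right)} = \frac{1}{2 w}$
$j{\left(21,-3 \right)} - 5 \left(7 + \frac{1}{5 + Q{\left(-1,-3 - 4 \right)}}\right) = 12 - 5 \left(7 + \frac{1}{5 + \frac{1}{2 \left(-3 - 4\right)}}\right) = 12 - 5 \left(7 + \frac{1}{5 + \frac{1}{2 \left(-7\right)}}\right) = 12 - 5 \left(7 + \frac{1}{5 + \frac{1}{2} \left(- \frac{1}{7}\right)}\right) = 12 - 5 \left(7 + \frac{1}{5 - \frac{1}{14}}\right) = 12 - 5 \left(7 + \frac{1}{\frac{69}{14}}\right) = 12 - 5 \left(7 + \frac{14}{69}\right) = 12 - 5 \cdot \frac{497}{69} = 12 - \frac{2485}{69} = - \frac{1657}{69}$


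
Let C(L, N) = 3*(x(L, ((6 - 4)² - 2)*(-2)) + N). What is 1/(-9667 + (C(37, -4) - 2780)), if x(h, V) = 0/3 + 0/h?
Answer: -1/12459 ≈ -8.0263e-5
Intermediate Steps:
x(h, V) = 0 (x(h, V) = 0*(⅓) + 0 = 0 + 0 = 0)
C(L, N) = 3*N (C(L, N) = 3*(0 + N) = 3*N)
1/(-9667 + (C(37, -4) - 2780)) = 1/(-9667 + (3*(-4) - 2780)) = 1/(-9667 + (-12 - 2780)) = 1/(-9667 - 2792) = 1/(-12459) = -1/12459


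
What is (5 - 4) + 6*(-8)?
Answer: -47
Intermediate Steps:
(5 - 4) + 6*(-8) = 1 - 48 = -47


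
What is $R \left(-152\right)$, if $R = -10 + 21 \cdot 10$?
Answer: $-30400$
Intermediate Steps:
$R = 200$ ($R = -10 + 210 = 200$)
$R \left(-152\right) = 200 \left(-152\right) = -30400$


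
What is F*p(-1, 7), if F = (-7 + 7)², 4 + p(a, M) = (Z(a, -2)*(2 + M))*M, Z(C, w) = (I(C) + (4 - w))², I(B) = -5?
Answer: 0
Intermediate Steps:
Z(C, w) = (-1 - w)² (Z(C, w) = (-5 + (4 - w))² = (-1 - w)²)
p(a, M) = -4 + M*(2 + M) (p(a, M) = -4 + ((1 - 2)²*(2 + M))*M = -4 + ((-1)²*(2 + M))*M = -4 + (1*(2 + M))*M = -4 + (2 + M)*M = -4 + M*(2 + M))
F = 0 (F = 0² = 0)
F*p(-1, 7) = 0*(-4 + 7² + 2*7) = 0*(-4 + 49 + 14) = 0*59 = 0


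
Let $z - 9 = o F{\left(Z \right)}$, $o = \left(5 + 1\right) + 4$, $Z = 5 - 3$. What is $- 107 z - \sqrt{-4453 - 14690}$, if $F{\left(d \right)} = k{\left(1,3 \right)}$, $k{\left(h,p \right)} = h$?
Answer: $-2033 - 3 i \sqrt{2127} \approx -2033.0 - 138.36 i$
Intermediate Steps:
$Z = 2$
$o = 10$ ($o = 6 + 4 = 10$)
$F{\left(d \right)} = 1$
$z = 19$ ($z = 9 + 10 \cdot 1 = 9 + 10 = 19$)
$- 107 z - \sqrt{-4453 - 14690} = \left(-107\right) 19 - \sqrt{-4453 - 14690} = -2033 - \sqrt{-19143} = -2033 - 3 i \sqrt{2127}$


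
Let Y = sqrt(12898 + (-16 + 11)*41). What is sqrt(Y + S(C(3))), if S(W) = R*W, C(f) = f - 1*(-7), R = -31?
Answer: sqrt(-310 + sqrt(12693)) ≈ 14.048*I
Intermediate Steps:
C(f) = 7 + f (C(f) = f + 7 = 7 + f)
S(W) = -31*W
Y = sqrt(12693) (Y = sqrt(12898 - 5*41) = sqrt(12898 - 205) = sqrt(12693) ≈ 112.66)
sqrt(Y + S(C(3))) = sqrt(sqrt(12693) - 31*(7 + 3)) = sqrt(sqrt(12693) - 31*10) = sqrt(sqrt(12693) - 310) = sqrt(-310 + sqrt(12693))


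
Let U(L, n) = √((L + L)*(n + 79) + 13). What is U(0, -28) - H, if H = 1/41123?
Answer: -1/41123 + √13 ≈ 3.6055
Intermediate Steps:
H = 1/41123 ≈ 2.4317e-5
U(L, n) = √(13 + 2*L*(79 + n)) (U(L, n) = √((2*L)*(79 + n) + 13) = √(2*L*(79 + n) + 13) = √(13 + 2*L*(79 + n)))
U(0, -28) - H = √(13 + 158*0 + 2*0*(-28)) - 1*1/41123 = √(13 + 0 + 0) - 1/41123 = √13 - 1/41123 = -1/41123 + √13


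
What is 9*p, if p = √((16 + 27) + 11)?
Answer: 27*√6 ≈ 66.136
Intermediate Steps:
p = 3*√6 (p = √(43 + 11) = √54 = 3*√6 ≈ 7.3485)
9*p = 9*(3*√6) = 27*√6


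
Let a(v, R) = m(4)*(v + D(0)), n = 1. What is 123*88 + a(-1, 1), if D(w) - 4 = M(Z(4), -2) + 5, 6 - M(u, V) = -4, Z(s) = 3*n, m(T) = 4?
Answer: 10896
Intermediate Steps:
Z(s) = 3 (Z(s) = 3*1 = 3)
M(u, V) = 10 (M(u, V) = 6 - 1*(-4) = 6 + 4 = 10)
D(w) = 19 (D(w) = 4 + (10 + 5) = 4 + 15 = 19)
a(v, R) = 76 + 4*v (a(v, R) = 4*(v + 19) = 4*(19 + v) = 76 + 4*v)
123*88 + a(-1, 1) = 123*88 + (76 + 4*(-1)) = 10824 + (76 - 4) = 10824 + 72 = 10896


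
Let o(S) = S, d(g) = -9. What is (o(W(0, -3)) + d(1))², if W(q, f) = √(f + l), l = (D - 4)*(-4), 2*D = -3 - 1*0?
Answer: (9 - √19)² ≈ 21.540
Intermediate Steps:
D = -3/2 (D = (-3 - 1*0)/2 = (-3 + 0)/2 = (½)*(-3) = -3/2 ≈ -1.5000)
l = 22 (l = (-3/2 - 4)*(-4) = -11/2*(-4) = 22)
W(q, f) = √(22 + f) (W(q, f) = √(f + 22) = √(22 + f))
(o(W(0, -3)) + d(1))² = (√(22 - 3) - 9)² = (√19 - 9)² = (-9 + √19)²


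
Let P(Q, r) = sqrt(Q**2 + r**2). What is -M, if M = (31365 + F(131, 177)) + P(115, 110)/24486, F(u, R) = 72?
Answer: -31437 - 5*sqrt(1013)/24486 ≈ -31437.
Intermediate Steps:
M = 31437 + 5*sqrt(1013)/24486 (M = (31365 + 72) + sqrt(115**2 + 110**2)/24486 = 31437 + sqrt(13225 + 12100)*(1/24486) = 31437 + sqrt(25325)*(1/24486) = 31437 + (5*sqrt(1013))*(1/24486) = 31437 + 5*sqrt(1013)/24486 ≈ 31437.)
-M = -(31437 + 5*sqrt(1013)/24486) = -31437 - 5*sqrt(1013)/24486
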